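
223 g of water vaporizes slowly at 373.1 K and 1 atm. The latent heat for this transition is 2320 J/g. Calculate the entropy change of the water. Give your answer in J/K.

ΔS = 1390 J/K

Heat absorbed by the substance: Q = mL = 223 × 2320 = 517360 J.
At constant T, ΔS = Q_rev/T = 517360 / 373.1 = 1390 J/K.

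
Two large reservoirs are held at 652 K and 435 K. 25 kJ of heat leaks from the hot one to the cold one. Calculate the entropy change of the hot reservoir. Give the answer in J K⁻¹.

The hot reservoir loses heat Q, so ΔS_hot = −Q/T_H = −25000/652 = -38.3 J/K.

ΔS_hot = -38.3 J/K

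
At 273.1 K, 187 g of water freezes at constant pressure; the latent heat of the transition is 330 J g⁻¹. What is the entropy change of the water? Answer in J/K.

Heat released by the substance: Q = −mL = −187 × 330 = −61710 J.
At constant T, ΔS = Q_rev/T = −61710 / 273.1 = -226 J/K.

ΔS = -226 J/K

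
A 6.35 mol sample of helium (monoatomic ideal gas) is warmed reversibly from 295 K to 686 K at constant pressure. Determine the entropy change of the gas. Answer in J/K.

At constant pressure, ΔS = nC_p ln(T₂/T₁) with C_p = 5R/2 = 20.79 J mol⁻¹ K⁻¹.
ΔS = 6.35 × 20.79 × ln(686/295) = 111 J/K.

ΔS = 111 J/K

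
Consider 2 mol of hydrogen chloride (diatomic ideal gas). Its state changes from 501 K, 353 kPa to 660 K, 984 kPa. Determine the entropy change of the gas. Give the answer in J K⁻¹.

ΔS = -1 J/K

ΔS = nC_p ln(T₂/T₁) − nR ln(P₂/P₁), with C_p = 7R/2 = 29.1 J mol⁻¹ K⁻¹ for a diatomic ideal gas.
ΔS = 2 × [29.1 × ln(660/501) − 8.314 × ln(984/353)] = -1 J/K.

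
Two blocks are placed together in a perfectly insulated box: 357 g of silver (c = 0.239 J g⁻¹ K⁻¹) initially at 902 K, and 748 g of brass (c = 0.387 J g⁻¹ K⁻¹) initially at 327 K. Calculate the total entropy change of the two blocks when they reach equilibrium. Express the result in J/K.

ΔS_total = 39.6 J/K

Energy balance: T_f = (m₁c₁T₁ + m₂c₂T₂)/(m₁c₁ + m₂c₂) = 457.9 K.
ΔS₁ = m₁c₁ ln(T_f/T₁) = 85.323 × ln(457.9/902) = -57.85 J/K.
ΔS₂ = m₂c₂ ln(T_f/T₂) = 289.476 × ln(457.9/327) = 97.46 J/K.
ΔS_total = -57.85 + 97.46 = 39.6 J/K.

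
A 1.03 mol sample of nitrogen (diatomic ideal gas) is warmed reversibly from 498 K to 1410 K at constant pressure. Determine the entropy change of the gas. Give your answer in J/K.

At constant pressure, ΔS = nC_p ln(T₂/T₁) with C_p = 7R/2 = 29.1 J mol⁻¹ K⁻¹.
ΔS = 1.03 × 29.1 × ln(1410/498) = 31.2 J/K.

ΔS = 31.2 J/K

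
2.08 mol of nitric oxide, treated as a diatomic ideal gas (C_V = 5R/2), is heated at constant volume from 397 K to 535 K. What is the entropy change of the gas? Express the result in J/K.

ΔS = 12.9 J/K

At constant volume, ΔS = nC_V ln(T₂/T₁) with C_V = 5R/2 = 20.79 J mol⁻¹ K⁻¹.
ΔS = 2.08 × 20.79 × ln(535/397) = 12.9 J/K.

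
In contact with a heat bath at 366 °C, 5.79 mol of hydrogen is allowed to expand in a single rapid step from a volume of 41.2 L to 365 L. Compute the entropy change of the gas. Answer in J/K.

Entropy is a state function, so ΔS_gas depends only on the end states.
For an isothermal ideal gas ΔS_gas = nR ln(V₂/V₁) = 5.79 × 8.314 × ln(365/41.2) = 105 J/K.

ΔS_gas = 105 J/K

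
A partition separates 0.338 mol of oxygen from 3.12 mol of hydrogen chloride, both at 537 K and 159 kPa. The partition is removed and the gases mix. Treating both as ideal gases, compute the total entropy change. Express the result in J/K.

Mole fractions: x_A = 0.338/3.46 = 0.0977, x_B = 0.902.
ΔS_mix = −R(n_A ln x_A + n_B ln x_B) = −8.314 × (0.338 ln 0.0977 + 3.12 ln 0.902) = 9.2 J/K.

ΔS_mix = 9.2 J/K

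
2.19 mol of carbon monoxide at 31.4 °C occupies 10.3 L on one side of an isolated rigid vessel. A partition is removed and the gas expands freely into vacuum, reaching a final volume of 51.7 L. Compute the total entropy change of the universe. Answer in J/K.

ΔS_universe = 29.4 J/K

No heat is exchanged and no work is done, so the ideal-gas temperature stays constant.
Entropy is a state function; using a reversible isothermal path, ΔS_gas = nR ln(V₂/V₁) = 2.19 × 8.314 × ln(51.7/10.3) = 29.4 J/K.
The insulated surroundings exchange no heat, so ΔS_surr = 0 and ΔS_universe = ΔS_gas.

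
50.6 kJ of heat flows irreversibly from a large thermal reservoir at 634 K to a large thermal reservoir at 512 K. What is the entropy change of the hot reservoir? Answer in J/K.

The hot reservoir loses heat Q, so ΔS_hot = −Q/T_H = −50600/634 = -79.8 J/K.

ΔS_hot = -79.8 J/K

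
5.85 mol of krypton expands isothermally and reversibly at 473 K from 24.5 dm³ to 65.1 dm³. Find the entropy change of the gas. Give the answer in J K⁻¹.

ΔS_gas = 47.5 J/K

For an isothermal ideal gas ΔS_gas = nR ln(V₂/V₁) = 5.85 × 8.314 × ln(65.1/24.5) = 47.5 J/K.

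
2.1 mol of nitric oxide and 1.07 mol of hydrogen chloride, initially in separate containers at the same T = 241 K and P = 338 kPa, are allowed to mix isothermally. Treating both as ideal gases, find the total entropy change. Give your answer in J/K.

ΔS_mix = 16.9 J/K

Mole fractions: x_A = 2.1/3.17 = 0.662, x_B = 0.338.
ΔS_mix = −R(n_A ln x_A + n_B ln x_B) = −8.314 × (2.1 ln 0.662 + 1.07 ln 0.338) = 16.9 J/K.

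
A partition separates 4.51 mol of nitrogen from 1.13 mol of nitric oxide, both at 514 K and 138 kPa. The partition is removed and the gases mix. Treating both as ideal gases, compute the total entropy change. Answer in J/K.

Mole fractions: x_A = 4.51/5.64 = 0.8, x_B = 0.2.
ΔS_mix = −R(n_A ln x_A + n_B ln x_B) = −8.314 × (4.51 ln 0.8 + 1.13 ln 0.2) = 23.5 J/K.

ΔS_mix = 23.5 J/K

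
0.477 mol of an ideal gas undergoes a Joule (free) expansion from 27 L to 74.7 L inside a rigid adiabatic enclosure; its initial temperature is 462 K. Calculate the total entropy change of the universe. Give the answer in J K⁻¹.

ΔS_universe = 4.04 J/K

For an ideal gas in free expansion Q = 0 and W = 0, so T is unchanged.
Entropy is a state function; using a reversible isothermal path, ΔS_gas = nR ln(V₂/V₁) = 0.477 × 8.314 × ln(74.7/27) = 4.04 J/K.
The insulated surroundings exchange no heat, so ΔS_surr = 0 and ΔS_universe = ΔS_gas.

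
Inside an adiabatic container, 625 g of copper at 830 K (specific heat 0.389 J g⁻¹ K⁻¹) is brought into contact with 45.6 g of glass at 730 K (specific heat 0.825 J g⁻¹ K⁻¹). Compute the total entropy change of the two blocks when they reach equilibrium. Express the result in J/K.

ΔS_total = 0.26 J/K

Energy balance: T_f = (m₁c₁T₁ + m₂c₂T₂)/(m₁c₁ + m₂c₂) = 816.6 K.
ΔS₁ = m₁c₁ ln(T_f/T₁) = 243.125 × ln(816.6/830) = -3.957 J/K.
ΔS₂ = m₂c₂ ln(T_f/T₂) = 37.62 × ln(816.6/730) = 4.217 J/K.
ΔS_total = -3.957 + 4.217 = 0.26 J/K.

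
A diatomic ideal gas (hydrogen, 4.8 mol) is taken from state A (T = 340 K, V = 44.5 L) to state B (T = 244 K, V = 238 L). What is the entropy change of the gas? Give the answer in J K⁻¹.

Entropy is a state function: ΔS = nC_V ln(T₂/T₁) + nR ln(V₂/V₁), with C_V = 5R/2 = 20.79 J mol⁻¹ K⁻¹ for a diatomic ideal gas.
ΔS = 4.8 × [20.79 × ln(244/340) + 8.314 × ln(238/44.5)] = 33.8 J/K.

ΔS = 33.8 J/K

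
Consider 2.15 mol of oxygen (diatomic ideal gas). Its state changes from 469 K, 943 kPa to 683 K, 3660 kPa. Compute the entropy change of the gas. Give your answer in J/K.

ΔS = nC_p ln(T₂/T₁) − nR ln(P₂/P₁), with C_p = 7R/2 = 29.1 J mol⁻¹ K⁻¹ for a diatomic ideal gas.
ΔS = 2.15 × [29.1 × ln(683/469) − 8.314 × ln(3660/943)] = -0.724 J/K.

ΔS = -0.724 J/K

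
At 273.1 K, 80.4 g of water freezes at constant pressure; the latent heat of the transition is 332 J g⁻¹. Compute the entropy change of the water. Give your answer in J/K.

Heat released by the substance: Q = −mL = −80.4 × 332 = −26692.8 J.
At constant T, ΔS = Q_rev/T = −26692.8 / 273.1 = -97.7 J/K.

ΔS = -97.7 J/K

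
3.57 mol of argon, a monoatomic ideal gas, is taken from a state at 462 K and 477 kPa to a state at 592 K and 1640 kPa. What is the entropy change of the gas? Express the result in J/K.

ΔS = -18.3 J/K

ΔS = nC_p ln(T₂/T₁) − nR ln(P₂/P₁), with C_p = 5R/2 = 20.79 J mol⁻¹ K⁻¹ for a monoatomic ideal gas.
ΔS = 3.57 × [20.79 × ln(592/462) − 8.314 × ln(1640/477)] = -18.3 J/K.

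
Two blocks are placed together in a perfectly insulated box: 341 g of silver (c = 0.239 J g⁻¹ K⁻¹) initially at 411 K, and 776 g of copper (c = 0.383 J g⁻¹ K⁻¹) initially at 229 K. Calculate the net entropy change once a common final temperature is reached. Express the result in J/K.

ΔS_total = 12.1 J/K

Energy balance: T_f = (m₁c₁T₁ + m₂c₂T₂)/(m₁c₁ + m₂c₂) = 268.17 K.
ΔS₁ = m₁c₁ ln(T_f/T₁) = 81.499 × ln(268.17/411) = -34.8 J/K.
ΔS₂ = m₂c₂ ln(T_f/T₂) = 297.208 × ln(268.17/229) = 46.93 J/K.
ΔS_total = -34.8 + 46.93 = 12.1 J/K.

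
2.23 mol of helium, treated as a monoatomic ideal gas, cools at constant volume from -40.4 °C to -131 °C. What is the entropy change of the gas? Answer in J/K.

ΔS = -13.7 J/K

In kelvin: T₁ = 232.75 K, T₂ = 142.15 K. At constant volume, ΔS = nC_V ln(T₂/T₁) with C_V = 3R/2 = 12.47 J mol⁻¹ K⁻¹.
ΔS = 2.23 × 12.47 × ln(142.15/232.75) = -13.7 J/K.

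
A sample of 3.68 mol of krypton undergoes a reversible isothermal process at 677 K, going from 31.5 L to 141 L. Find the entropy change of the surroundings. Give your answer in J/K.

ΔS_surr = -45.9 J/K

For an isothermal ideal gas ΔS_gas = nR ln(V₂/V₁) = 3.68 × 8.314 × ln(141/31.5) = 45.9 J/K.
The process is reversible, so ΔS_surr = −ΔS_gas = -45.9 J/K and ΔS_universe = 0.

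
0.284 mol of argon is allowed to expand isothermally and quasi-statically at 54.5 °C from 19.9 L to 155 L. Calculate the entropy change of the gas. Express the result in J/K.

ΔS_gas = 4.85 J/K

For an isothermal ideal gas ΔS_gas = nR ln(V₂/V₁) = 0.284 × 8.314 × ln(155/19.9) = 4.85 J/K.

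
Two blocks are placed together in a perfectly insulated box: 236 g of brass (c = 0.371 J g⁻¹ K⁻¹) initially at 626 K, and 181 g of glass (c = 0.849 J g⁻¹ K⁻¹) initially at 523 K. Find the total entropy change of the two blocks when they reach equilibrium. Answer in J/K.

ΔS_total = 0.915 J/K

Energy balance: T_f = (m₁c₁T₁ + m₂c₂T₂)/(m₁c₁ + m₂c₂) = 560.39 K.
ΔS₁ = m₁c₁ ln(T_f/T₁) = 87.556 × ln(560.39/626) = -9.695 J/K.
ΔS₂ = m₂c₂ ln(T_f/T₂) = 153.669 × ln(560.39/523) = 10.61 J/K.
ΔS_total = -9.695 + 10.61 = 0.915 J/K.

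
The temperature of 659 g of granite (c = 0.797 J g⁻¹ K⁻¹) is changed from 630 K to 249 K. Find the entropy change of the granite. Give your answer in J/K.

ΔS = ∫dQ_rev/T = m c ln(T₂/T₁) = 659 × 0.797 × ln(249/630) = -488 J/K.

ΔS = -488 J/K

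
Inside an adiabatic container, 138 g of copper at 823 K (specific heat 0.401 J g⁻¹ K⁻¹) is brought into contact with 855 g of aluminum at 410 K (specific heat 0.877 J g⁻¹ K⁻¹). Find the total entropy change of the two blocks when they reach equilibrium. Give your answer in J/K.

Energy balance: T_f = (m₁c₁T₁ + m₂c₂T₂)/(m₁c₁ + m₂c₂) = 438.38 K.
ΔS₁ = m₁c₁ ln(T_f/T₁) = 55.338 × ln(438.38/823) = -34.86 J/K.
ΔS₂ = m₂c₂ ln(T_f/T₂) = 749.835 × ln(438.38/410) = 50.19 J/K.
ΔS_total = -34.86 + 50.19 = 15.3 J/K.

ΔS_total = 15.3 J/K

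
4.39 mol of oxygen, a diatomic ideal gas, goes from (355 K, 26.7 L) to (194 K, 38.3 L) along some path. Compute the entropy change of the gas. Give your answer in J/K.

Entropy is a state function: ΔS = nC_V ln(T₂/T₁) + nR ln(V₂/V₁), with C_V = 5R/2 = 20.79 J mol⁻¹ K⁻¹ for a diatomic ideal gas.
ΔS = 4.39 × [20.79 × ln(194/355) + 8.314 × ln(38.3/26.7)] = -42 J/K.

ΔS = -42 J/K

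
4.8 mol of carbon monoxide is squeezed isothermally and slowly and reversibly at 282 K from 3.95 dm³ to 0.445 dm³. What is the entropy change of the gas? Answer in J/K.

ΔS_gas = -87.1 J/K

For an isothermal ideal gas ΔS_gas = nR ln(V₂/V₁) = 4.8 × 8.314 × ln(0.445/3.95) = -87.1 J/K.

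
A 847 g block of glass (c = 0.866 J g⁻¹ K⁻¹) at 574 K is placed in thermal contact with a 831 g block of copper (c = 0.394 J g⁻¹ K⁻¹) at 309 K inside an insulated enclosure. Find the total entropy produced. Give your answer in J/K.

ΔS_total = 39.7 J/K

Energy balance: T_f = (m₁c₁T₁ + m₂c₂T₂)/(m₁c₁ + m₂c₂) = 492.22 K.
ΔS₁ = m₁c₁ ln(T_f/T₁) = 733.502 × ln(492.22/574) = -112.7 J/K.
ΔS₂ = m₂c₂ ln(T_f/T₂) = 327.414 × ln(492.22/309) = 152.4 J/K.
ΔS_total = -112.7 + 152.4 = 39.7 J/K.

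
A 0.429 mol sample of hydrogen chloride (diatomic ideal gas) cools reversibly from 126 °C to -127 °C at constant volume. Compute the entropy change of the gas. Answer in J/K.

ΔS = -8.96 J/K

In kelvin: T₁ = 399.15 K, T₂ = 146.15 K. At constant volume, ΔS = nC_V ln(T₂/T₁) with C_V = 5R/2 = 20.79 J mol⁻¹ K⁻¹.
ΔS = 0.429 × 20.79 × ln(146.15/399.15) = -8.96 J/K.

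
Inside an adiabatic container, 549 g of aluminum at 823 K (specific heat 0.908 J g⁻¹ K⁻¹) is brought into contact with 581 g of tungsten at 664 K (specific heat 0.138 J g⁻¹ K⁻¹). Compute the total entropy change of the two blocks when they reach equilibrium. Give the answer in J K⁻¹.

Energy balance: T_f = (m₁c₁T₁ + m₂c₂T₂)/(m₁c₁ + m₂c₂) = 800.97 K.
ΔS₁ = m₁c₁ ln(T_f/T₁) = 498.492 × ln(800.97/823) = -13.53 J/K.
ΔS₂ = m₂c₂ ln(T_f/T₂) = 80.178 × ln(800.97/664) = 15.04 J/K.
ΔS_total = -13.53 + 15.04 = 1.51 J/K.

ΔS_total = 1.51 J/K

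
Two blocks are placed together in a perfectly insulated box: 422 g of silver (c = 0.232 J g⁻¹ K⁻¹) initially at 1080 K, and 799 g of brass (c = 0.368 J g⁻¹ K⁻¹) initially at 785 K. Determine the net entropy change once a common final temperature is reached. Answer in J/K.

ΔS_total = 3.93 J/K

Energy balance: T_f = (m₁c₁T₁ + m₂c₂T₂)/(m₁c₁ + m₂c₂) = 858.69 K.
ΔS₁ = m₁c₁ ln(T_f/T₁) = 97.904 × ln(858.69/1080) = -22.45 J/K.
ΔS₂ = m₂c₂ ln(T_f/T₂) = 294.032 × ln(858.69/785) = 26.38 J/K.
ΔS_total = -22.45 + 26.38 = 3.93 J/K.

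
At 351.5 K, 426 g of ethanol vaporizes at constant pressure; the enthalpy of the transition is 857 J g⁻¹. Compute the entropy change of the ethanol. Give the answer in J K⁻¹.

Heat absorbed by the substance: Q = mL = 426 × 857 = 365082 J.
At constant T, ΔS = Q_rev/T = 365082 / 351.5 = 1040 J/K.

ΔS = 1040 J/K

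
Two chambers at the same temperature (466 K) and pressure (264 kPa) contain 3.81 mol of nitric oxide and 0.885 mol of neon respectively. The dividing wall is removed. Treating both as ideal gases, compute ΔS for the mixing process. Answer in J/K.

ΔS_mix = 18.9 J/K

Mole fractions: x_A = 3.81/4.7 = 0.812, x_B = 0.188.
ΔS_mix = −R(n_A ln x_A + n_B ln x_B) = −8.314 × (3.81 ln 0.812 + 0.885 ln 0.188) = 18.9 J/K.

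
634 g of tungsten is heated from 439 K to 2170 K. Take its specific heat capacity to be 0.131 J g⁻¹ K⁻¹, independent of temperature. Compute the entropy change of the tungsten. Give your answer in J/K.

ΔS = ∫dQ_rev/T = m c ln(T₂/T₁) = 634 × 0.131 × ln(2170/439) = 133 J/K.

ΔS = 133 J/K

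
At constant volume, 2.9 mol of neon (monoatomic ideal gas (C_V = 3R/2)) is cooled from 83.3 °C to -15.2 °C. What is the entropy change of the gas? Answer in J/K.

ΔS = -11.7 J/K

In kelvin: T₁ = 356.45 K, T₂ = 257.95 K. At constant volume, ΔS = nC_V ln(T₂/T₁) with C_V = 3R/2 = 12.47 J mol⁻¹ K⁻¹.
ΔS = 2.9 × 12.47 × ln(257.95/356.45) = -11.7 J/K.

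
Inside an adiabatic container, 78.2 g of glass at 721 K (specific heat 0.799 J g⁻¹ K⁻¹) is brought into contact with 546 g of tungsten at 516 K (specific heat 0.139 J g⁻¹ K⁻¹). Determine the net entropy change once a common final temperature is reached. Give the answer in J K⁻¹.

ΔS_total = 1.93 J/K

Energy balance: T_f = (m₁c₁T₁ + m₂c₂T₂)/(m₁c₁ + m₂c₂) = 608.57 K.
ΔS₁ = m₁c₁ ln(T_f/T₁) = 62.4818 × ln(608.57/721) = -10.59 J/K.
ΔS₂ = m₂c₂ ln(T_f/T₂) = 75.894 × ln(608.57/516) = 12.52 J/K.
ΔS_total = -10.59 + 12.52 = 1.93 J/K.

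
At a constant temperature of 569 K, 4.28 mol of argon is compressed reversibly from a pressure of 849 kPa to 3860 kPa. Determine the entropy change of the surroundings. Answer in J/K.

For an isothermal ideal gas ΔS_gas = nR ln(P₁/P₂) = 4.28 × 8.314 × ln(849/3860) = -53.9 J/K.
The process is reversible, so ΔS_surr = −ΔS_gas = 53.9 J/K and ΔS_universe = 0.

ΔS_surr = 53.9 J/K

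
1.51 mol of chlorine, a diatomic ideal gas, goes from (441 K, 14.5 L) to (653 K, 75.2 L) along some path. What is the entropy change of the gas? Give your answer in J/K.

Entropy is a state function: ΔS = nC_V ln(T₂/T₁) + nR ln(V₂/V₁), with C_V = 5R/2 = 20.79 J mol⁻¹ K⁻¹ for a diatomic ideal gas.
ΔS = 1.51 × [20.79 × ln(653/441) + 8.314 × ln(75.2/14.5)] = 33 J/K.

ΔS = 33 J/K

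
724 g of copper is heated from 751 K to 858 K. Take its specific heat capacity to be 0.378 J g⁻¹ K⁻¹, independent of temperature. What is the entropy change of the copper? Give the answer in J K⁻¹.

ΔS = 36.5 J/K

ΔS = ∫dQ_rev/T = m c ln(T₂/T₁) = 724 × 0.378 × ln(858/751) = 36.5 J/K.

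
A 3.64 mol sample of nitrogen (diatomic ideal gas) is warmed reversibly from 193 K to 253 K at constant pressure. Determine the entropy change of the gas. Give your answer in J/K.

ΔS = 28.7 J/K

At constant pressure, ΔS = nC_p ln(T₂/T₁) with C_p = 7R/2 = 29.1 J mol⁻¹ K⁻¹.
ΔS = 3.64 × 29.1 × ln(253/193) = 28.7 J/K.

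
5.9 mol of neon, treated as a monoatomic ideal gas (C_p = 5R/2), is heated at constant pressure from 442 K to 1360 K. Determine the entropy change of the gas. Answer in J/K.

At constant pressure, ΔS = nC_p ln(T₂/T₁) with C_p = 5R/2 = 20.79 J mol⁻¹ K⁻¹.
ΔS = 5.9 × 20.79 × ln(1360/442) = 138 J/K.

ΔS = 138 J/K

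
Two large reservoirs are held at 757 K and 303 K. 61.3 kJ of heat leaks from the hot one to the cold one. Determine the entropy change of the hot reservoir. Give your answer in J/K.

The hot reservoir loses heat Q, so ΔS_hot = −Q/T_H = −61300/757 = -81 J/K.

ΔS_hot = -81 J/K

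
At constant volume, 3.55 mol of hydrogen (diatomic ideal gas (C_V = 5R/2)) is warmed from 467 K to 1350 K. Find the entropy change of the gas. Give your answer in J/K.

At constant volume, ΔS = nC_V ln(T₂/T₁) with C_V = 5R/2 = 20.79 J mol⁻¹ K⁻¹.
ΔS = 3.55 × 20.79 × ln(1350/467) = 78.3 J/K.

ΔS = 78.3 J/K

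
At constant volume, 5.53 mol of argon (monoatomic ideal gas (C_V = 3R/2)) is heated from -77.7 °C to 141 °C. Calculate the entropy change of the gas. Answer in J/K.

In kelvin: T₁ = 195.45 K, T₂ = 414.15 K. At constant volume, ΔS = nC_V ln(T₂/T₁) with C_V = 3R/2 = 12.47 J mol⁻¹ K⁻¹.
ΔS = 5.53 × 12.47 × ln(414.15/195.45) = 51.8 J/K.

ΔS = 51.8 J/K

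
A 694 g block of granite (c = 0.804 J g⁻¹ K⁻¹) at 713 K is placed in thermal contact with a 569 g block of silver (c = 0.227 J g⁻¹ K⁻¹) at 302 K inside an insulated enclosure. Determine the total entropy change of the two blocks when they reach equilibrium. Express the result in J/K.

Energy balance: T_f = (m₁c₁T₁ + m₂c₂T₂)/(m₁c₁ + m₂c₂) = 635.74 K.
ΔS₁ = m₁c₁ ln(T_f/T₁) = 557.976 × ln(635.74/713) = -63.992 J/K.
ΔS₂ = m₂c₂ ln(T_f/T₂) = 129.163 × ln(635.74/302) = 96.145 J/K.
ΔS_total = -63.992 + 96.145 = 32.2 J/K.

ΔS_total = 32.2 J/K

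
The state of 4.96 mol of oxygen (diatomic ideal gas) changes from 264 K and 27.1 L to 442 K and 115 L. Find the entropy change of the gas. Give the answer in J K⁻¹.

Entropy is a state function: ΔS = nC_V ln(T₂/T₁) + nR ln(V₂/V₁), with C_V = 5R/2 = 20.79 J mol⁻¹ K⁻¹ for a diatomic ideal gas.
ΔS = 4.96 × [20.79 × ln(442/264) + 8.314 × ln(115/27.1)] = 113 J/K.

ΔS = 113 J/K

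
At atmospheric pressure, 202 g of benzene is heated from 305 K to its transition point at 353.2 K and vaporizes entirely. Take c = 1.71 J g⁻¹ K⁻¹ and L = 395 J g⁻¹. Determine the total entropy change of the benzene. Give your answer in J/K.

ΔS = 277 J/K

Warming step: ΔS₁ = m c ln(T_tr/T_i) = 202 × 1.71 × ln(353.2/305) = 50.68 J/K.
Phase change: ΔS₂ = +mL/T_tr = 202 × 395 / 353.2 = 225.9 J/K.
ΔS_total = (50.68) + (225.9) = 277 J/K.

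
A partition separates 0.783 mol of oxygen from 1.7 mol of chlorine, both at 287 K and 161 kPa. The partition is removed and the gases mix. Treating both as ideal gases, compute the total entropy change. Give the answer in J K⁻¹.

Mole fractions: x_A = 0.783/2.48 = 0.315, x_B = 0.685.
ΔS_mix = −R(n_A ln x_A + n_B ln x_B) = −8.314 × (0.783 ln 0.315 + 1.7 ln 0.685) = 12.9 J/K.

ΔS_mix = 12.9 J/K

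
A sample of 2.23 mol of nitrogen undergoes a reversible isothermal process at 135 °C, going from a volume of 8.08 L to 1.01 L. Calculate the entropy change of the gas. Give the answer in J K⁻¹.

ΔS_gas = -38.6 J/K

For an isothermal ideal gas ΔS_gas = nR ln(V₂/V₁) = 2.23 × 8.314 × ln(1.01/8.08) = -38.6 J/K.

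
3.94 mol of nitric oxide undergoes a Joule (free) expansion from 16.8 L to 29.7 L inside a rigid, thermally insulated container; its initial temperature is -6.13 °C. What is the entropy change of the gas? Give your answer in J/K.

ΔS_gas = 18.7 J/K

For an ideal gas in free expansion Q = 0 and W = 0, so T is unchanged.
Entropy is a state function; using a reversible isothermal path, ΔS_gas = nR ln(V₂/V₁) = 3.94 × 8.314 × ln(29.7/16.8) = 18.7 J/K.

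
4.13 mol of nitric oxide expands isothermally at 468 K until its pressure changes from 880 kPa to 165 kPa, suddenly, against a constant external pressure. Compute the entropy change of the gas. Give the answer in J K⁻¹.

ΔS_gas = 57.5 J/K

Entropy is a state function, so ΔS_gas depends only on the end states.
For an isothermal ideal gas ΔS_gas = nR ln(P₁/P₂) = 4.13 × 8.314 × ln(880/165) = 57.5 J/K.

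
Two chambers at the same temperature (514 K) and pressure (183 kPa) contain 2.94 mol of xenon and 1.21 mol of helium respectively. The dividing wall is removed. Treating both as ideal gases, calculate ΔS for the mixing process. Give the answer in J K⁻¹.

ΔS_mix = 20.8 J/K

Mole fractions: x_A = 2.94/4.15 = 0.708, x_B = 0.292.
ΔS_mix = −R(n_A ln x_A + n_B ln x_B) = −8.314 × (2.94 ln 0.708 + 1.21 ln 0.292) = 20.8 J/K.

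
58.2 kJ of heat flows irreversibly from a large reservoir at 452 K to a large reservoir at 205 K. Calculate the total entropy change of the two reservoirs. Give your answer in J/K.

ΔS_hot = −Q/T_H = −58200/452 = -128.8 J/K and ΔS_cold = +Q/T_C = 58200/205 = 283.9 J/K.
ΔS_total = -128.8 + 283.9 = 155 J/K, positive as the second law requires.

ΔS_total = 155 J/K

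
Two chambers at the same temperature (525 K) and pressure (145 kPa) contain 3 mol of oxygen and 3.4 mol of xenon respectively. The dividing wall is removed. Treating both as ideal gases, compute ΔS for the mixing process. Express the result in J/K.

ΔS_mix = 36.8 J/K

Mole fractions: x_A = 3/6.4 = 0.469, x_B = 0.531.
ΔS_mix = −R(n_A ln x_A + n_B ln x_B) = −8.314 × (3 ln 0.469 + 3.4 ln 0.531) = 36.8 J/K.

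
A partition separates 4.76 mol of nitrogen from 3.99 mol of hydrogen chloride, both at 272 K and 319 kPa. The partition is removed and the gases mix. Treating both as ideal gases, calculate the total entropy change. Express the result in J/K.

Mole fractions: x_A = 4.76/8.75 = 0.544, x_B = 0.456.
ΔS_mix = −R(n_A ln x_A + n_B ln x_B) = −8.314 × (4.76 ln 0.544 + 3.99 ln 0.456) = 50.1 J/K.

ΔS_mix = 50.1 J/K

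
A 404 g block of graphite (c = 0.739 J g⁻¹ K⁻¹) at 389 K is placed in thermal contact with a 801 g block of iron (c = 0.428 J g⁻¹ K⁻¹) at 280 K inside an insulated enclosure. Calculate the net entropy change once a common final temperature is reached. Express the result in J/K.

ΔS_total = 8.65 J/K

Energy balance: T_f = (m₁c₁T₁ + m₂c₂T₂)/(m₁c₁ + m₂c₂) = 330.74 K.
ΔS₁ = m₁c₁ ln(T_f/T₁) = 298.556 × ln(330.74/389) = -48.44 J/K.
ΔS₂ = m₂c₂ ln(T_f/T₂) = 342.828 × ln(330.74/280) = 57.09 J/K.
ΔS_total = -48.44 + 57.09 = 8.65 J/K.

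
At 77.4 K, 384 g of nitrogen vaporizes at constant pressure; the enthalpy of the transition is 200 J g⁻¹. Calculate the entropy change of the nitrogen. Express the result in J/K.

Heat absorbed by the substance: Q = mL = 384 × 200 = 76800 J.
At constant T, ΔS = Q_rev/T = 76800 / 77.4 = 992 J/K.

ΔS = 992 J/K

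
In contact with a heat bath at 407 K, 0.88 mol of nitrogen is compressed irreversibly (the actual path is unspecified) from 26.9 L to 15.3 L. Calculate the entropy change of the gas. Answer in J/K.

Entropy is a state function, so ΔS_gas depends only on the end states.
For an isothermal ideal gas ΔS_gas = nR ln(V₂/V₁) = 0.88 × 8.314 × ln(15.3/26.9) = -4.13 J/K.

ΔS_gas = -4.13 J/K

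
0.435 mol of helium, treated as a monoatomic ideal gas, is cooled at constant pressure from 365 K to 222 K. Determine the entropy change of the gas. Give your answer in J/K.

ΔS = -4.5 J/K

At constant pressure, ΔS = nC_p ln(T₂/T₁) with C_p = 5R/2 = 20.79 J mol⁻¹ K⁻¹.
ΔS = 0.435 × 20.79 × ln(222/365) = -4.5 J/K.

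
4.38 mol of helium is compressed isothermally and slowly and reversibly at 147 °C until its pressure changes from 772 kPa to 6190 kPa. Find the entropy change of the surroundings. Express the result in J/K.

For an isothermal ideal gas ΔS_gas = nR ln(P₁/P₂) = 4.38 × 8.314 × ln(772/6190) = -75.8 J/K.
The process is reversible, so ΔS_surr = −ΔS_gas = 75.8 J/K and ΔS_universe = 0.

ΔS_surr = 75.8 J/K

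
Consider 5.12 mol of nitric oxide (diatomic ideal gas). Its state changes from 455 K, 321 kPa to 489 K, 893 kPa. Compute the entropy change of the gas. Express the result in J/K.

ΔS = nC_p ln(T₂/T₁) − nR ln(P₂/P₁), with C_p = 7R/2 = 29.1 J mol⁻¹ K⁻¹ for a diatomic ideal gas.
ΔS = 5.12 × [29.1 × ln(489/455) − 8.314 × ln(893/321)] = -32.8 J/K.

ΔS = -32.8 J/K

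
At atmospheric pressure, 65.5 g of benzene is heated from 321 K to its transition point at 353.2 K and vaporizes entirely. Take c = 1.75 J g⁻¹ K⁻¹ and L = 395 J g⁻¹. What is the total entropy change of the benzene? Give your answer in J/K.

ΔS = 84.2 J/K

Warming step: ΔS₁ = m c ln(T_tr/T_i) = 65.5 × 1.75 × ln(353.2/321) = 10.96 J/K.
Phase change: ΔS₂ = +mL/T_tr = 65.5 × 395 / 353.2 = 73.25 J/K.
ΔS_total = (10.96) + (73.25) = 84.2 J/K.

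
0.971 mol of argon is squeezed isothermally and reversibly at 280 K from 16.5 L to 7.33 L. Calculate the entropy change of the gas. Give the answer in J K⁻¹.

For an isothermal ideal gas ΔS_gas = nR ln(V₂/V₁) = 0.971 × 8.314 × ln(7.33/16.5) = -6.55 J/K.

ΔS_gas = -6.55 J/K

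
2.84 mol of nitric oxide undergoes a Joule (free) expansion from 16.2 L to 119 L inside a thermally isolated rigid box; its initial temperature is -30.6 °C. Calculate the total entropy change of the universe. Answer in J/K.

ΔS_universe = 47.1 J/K

No heat is exchanged and no work is done, so the ideal-gas temperature stays constant.
Entropy is a state function; using a reversible isothermal path, ΔS_gas = nR ln(V₂/V₁) = 2.84 × 8.314 × ln(119/16.2) = 47.1 J/K.
The insulated surroundings exchange no heat, so ΔS_surr = 0 and ΔS_universe = ΔS_gas.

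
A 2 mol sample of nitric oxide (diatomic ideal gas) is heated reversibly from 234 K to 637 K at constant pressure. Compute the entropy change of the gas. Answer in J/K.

ΔS = 58.3 J/K

At constant pressure, ΔS = nC_p ln(T₂/T₁) with C_p = 7R/2 = 29.1 J mol⁻¹ K⁻¹.
ΔS = 2 × 29.1 × ln(637/234) = 58.3 J/K.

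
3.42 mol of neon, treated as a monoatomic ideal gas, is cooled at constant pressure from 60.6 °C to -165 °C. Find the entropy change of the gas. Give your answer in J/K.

ΔS = -80.1 J/K

In kelvin: T₁ = 333.75 K, T₂ = 108.15 K. At constant pressure, ΔS = nC_p ln(T₂/T₁) with C_p = 5R/2 = 20.79 J mol⁻¹ K⁻¹.
ΔS = 3.42 × 20.79 × ln(108.15/333.75) = -80.1 J/K.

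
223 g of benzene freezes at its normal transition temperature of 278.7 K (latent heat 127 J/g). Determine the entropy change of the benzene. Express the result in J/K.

Heat released by the substance: Q = −mL = −223 × 127 = −28321 J.
At constant T, ΔS = Q_rev/T = −28321 / 278.7 = -102 J/K.

ΔS = -102 J/K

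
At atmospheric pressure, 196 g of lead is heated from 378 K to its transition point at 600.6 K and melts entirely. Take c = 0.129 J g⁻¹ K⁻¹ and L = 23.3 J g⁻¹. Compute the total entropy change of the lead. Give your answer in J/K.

Warming step: ΔS₁ = m c ln(T_tr/T_i) = 196 × 0.129 × ln(600.6/378) = 11.71 J/K.
Phase change: ΔS₂ = +mL/T_tr = 196 × 23.3 / 600.6 = 7.604 J/K.
ΔS_total = (11.71) + (7.604) = 19.3 J/K.

ΔS = 19.3 J/K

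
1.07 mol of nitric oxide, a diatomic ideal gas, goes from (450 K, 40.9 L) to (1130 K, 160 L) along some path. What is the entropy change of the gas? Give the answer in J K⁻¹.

Entropy is a state function: ΔS = nC_V ln(T₂/T₁) + nR ln(V₂/V₁), with C_V = 5R/2 = 20.79 J mol⁻¹ K⁻¹ for a diatomic ideal gas.
ΔS = 1.07 × [20.79 × ln(1130/450) + 8.314 × ln(160/40.9)] = 32.6 J/K.

ΔS = 32.6 J/K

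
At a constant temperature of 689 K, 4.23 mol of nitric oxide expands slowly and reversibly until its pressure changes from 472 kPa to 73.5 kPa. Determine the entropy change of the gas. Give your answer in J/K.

For an isothermal ideal gas ΔS_gas = nR ln(P₁/P₂) = 4.23 × 8.314 × ln(472/73.5) = 65.4 J/K.

ΔS_gas = 65.4 J/K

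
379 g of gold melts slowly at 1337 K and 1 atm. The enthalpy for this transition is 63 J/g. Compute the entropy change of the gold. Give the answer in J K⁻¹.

ΔS = 17.9 J/K

Heat absorbed by the substance: Q = mL = 379 × 63 = 23877 J.
At constant T, ΔS = Q_rev/T = 23877 / 1337 = 17.9 J/K.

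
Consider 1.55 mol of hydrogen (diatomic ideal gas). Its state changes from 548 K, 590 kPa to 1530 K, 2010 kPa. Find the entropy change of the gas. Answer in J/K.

ΔS = nC_p ln(T₂/T₁) − nR ln(P₂/P₁), with C_p = 7R/2 = 29.1 J mol⁻¹ K⁻¹ for a diatomic ideal gas.
ΔS = 1.55 × [29.1 × ln(1530/548) − 8.314 × ln(2010/590)] = 30.5 J/K.

ΔS = 30.5 J/K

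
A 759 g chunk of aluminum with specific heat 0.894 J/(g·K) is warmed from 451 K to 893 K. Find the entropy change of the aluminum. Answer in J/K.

ΔS = 464 J/K

ΔS = ∫dQ_rev/T = m c ln(T₂/T₁) = 759 × 0.894 × ln(893/451) = 464 J/K.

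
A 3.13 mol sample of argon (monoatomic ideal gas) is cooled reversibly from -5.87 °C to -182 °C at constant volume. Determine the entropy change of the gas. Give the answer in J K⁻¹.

In kelvin: T₁ = 267.28 K, T₂ = 91.15 K. At constant volume, ΔS = nC_V ln(T₂/T₁) with C_V = 3R/2 = 12.47 J mol⁻¹ K⁻¹.
ΔS = 3.13 × 12.47 × ln(91.15/267.28) = -42 J/K.

ΔS = -42 J/K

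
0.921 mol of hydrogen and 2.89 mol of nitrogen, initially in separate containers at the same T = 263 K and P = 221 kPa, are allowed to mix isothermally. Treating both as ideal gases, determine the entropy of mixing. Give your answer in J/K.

Mole fractions: x_A = 0.921/3.81 = 0.242, x_B = 0.758.
ΔS_mix = −R(n_A ln x_A + n_B ln x_B) = −8.314 × (0.921 ln 0.242 + 2.89 ln 0.758) = 17.5 J/K.

ΔS_mix = 17.5 J/K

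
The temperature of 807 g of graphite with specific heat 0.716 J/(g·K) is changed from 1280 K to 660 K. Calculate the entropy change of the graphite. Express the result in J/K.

ΔS = ∫dQ_rev/T = m c ln(T₂/T₁) = 807 × 0.716 × ln(660/1280) = -383 J/K.

ΔS = -383 J/K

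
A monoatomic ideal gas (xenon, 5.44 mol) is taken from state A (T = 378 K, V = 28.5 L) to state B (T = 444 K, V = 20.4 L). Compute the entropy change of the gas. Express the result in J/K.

ΔS = -4.21 J/K

Entropy is a state function: ΔS = nC_V ln(T₂/T₁) + nR ln(V₂/V₁), with C_V = 3R/2 = 12.47 J mol⁻¹ K⁻¹ for a monoatomic ideal gas.
ΔS = 5.44 × [12.47 × ln(444/378) + 8.314 × ln(20.4/28.5)] = -4.21 J/K.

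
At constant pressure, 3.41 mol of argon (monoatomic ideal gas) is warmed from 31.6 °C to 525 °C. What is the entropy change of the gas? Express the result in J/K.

ΔS = 68.2 J/K

In kelvin: T₁ = 304.75 K, T₂ = 798.15 K. At constant pressure, ΔS = nC_p ln(T₂/T₁) with C_p = 5R/2 = 20.79 J mol⁻¹ K⁻¹.
ΔS = 3.41 × 20.79 × ln(798.15/304.75) = 68.2 J/K.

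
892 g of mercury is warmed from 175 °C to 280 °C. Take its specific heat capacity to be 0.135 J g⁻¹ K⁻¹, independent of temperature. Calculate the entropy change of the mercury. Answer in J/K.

In kelvin: T₁ = 448.15 K, T₂ = 553.15 K. ΔS = ∫dQ_rev/T = m c ln(T₂/T₁) = 892 × 0.135 × ln(553.15/448.15) = 25.3 J/K.

ΔS = 25.3 J/K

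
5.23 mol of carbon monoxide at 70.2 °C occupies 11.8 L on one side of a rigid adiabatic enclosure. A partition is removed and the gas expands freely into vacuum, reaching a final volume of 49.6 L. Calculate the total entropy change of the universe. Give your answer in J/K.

ΔS_universe = 62.4 J/K

No heat is exchanged and no work is done, so the ideal-gas temperature stays constant.
Entropy is a state function; using a reversible isothermal path, ΔS_gas = nR ln(V₂/V₁) = 5.23 × 8.314 × ln(49.6/11.8) = 62.4 J/K.
The insulated surroundings exchange no heat, so ΔS_surr = 0 and ΔS_universe = ΔS_gas.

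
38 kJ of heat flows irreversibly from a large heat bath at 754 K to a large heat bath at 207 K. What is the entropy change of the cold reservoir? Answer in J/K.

ΔS_cold = 184 J/K

The cold reservoir gains heat Q, so ΔS_cold = +Q/T_C = 38000/207 = 184 J/K.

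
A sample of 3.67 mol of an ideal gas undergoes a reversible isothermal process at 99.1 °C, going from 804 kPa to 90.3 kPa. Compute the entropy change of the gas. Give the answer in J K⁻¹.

For an isothermal ideal gas ΔS_gas = nR ln(P₁/P₂) = 3.67 × 8.314 × ln(804/90.3) = 66.7 J/K.

ΔS_gas = 66.7 J/K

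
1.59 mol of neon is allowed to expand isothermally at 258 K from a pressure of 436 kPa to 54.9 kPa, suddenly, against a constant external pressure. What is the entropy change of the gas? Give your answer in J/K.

ΔS_gas = 27.4 J/K

Entropy is a state function, so ΔS_gas depends only on the end states.
For an isothermal ideal gas ΔS_gas = nR ln(P₁/P₂) = 1.59 × 8.314 × ln(436/54.9) = 27.4 J/K.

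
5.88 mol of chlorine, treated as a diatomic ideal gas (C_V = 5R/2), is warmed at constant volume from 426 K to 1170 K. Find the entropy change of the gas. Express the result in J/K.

ΔS = 123 J/K

At constant volume, ΔS = nC_V ln(T₂/T₁) with C_V = 5R/2 = 20.79 J mol⁻¹ K⁻¹.
ΔS = 5.88 × 20.79 × ln(1170/426) = 123 J/K.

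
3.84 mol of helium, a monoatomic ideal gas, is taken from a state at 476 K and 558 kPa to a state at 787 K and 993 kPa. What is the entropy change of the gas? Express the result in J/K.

ΔS = nC_p ln(T₂/T₁) − nR ln(P₂/P₁), with C_p = 5R/2 = 20.79 J mol⁻¹ K⁻¹ for a monoatomic ideal gas.
ΔS = 3.84 × [20.79 × ln(787/476) − 8.314 × ln(993/558)] = 21.7 J/K.

ΔS = 21.7 J/K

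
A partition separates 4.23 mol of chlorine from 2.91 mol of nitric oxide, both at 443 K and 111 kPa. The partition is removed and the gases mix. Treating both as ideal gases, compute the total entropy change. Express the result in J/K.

Mole fractions: x_A = 4.23/7.14 = 0.592, x_B = 0.408.
ΔS_mix = −R(n_A ln x_A + n_B ln x_B) = −8.314 × (4.23 ln 0.592 + 2.91 ln 0.408) = 40.1 J/K.

ΔS_mix = 40.1 J/K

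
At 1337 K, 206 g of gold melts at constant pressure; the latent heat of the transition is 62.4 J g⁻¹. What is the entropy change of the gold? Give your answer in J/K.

ΔS = 9.61 J/K

Heat absorbed by the substance: Q = mL = 206 × 62.4 = 12854.4 J.
At constant T, ΔS = Q_rev/T = 12854.4 / 1337 = 9.61 J/K.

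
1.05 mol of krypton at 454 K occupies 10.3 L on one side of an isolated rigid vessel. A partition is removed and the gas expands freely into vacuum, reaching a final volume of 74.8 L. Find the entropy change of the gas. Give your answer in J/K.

No heat is exchanged and no work is done, so the ideal-gas temperature stays constant.
Entropy is a state function; using a reversible isothermal path, ΔS_gas = nR ln(V₂/V₁) = 1.05 × 8.314 × ln(74.8/10.3) = 17.3 J/K.

ΔS_gas = 17.3 J/K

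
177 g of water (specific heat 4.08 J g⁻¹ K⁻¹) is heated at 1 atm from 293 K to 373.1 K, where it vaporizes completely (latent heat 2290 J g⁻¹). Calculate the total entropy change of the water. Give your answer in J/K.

ΔS = 1260 J/K

Warming step: ΔS₁ = m c ln(T_tr/T_i) = 177 × 4.08 × ln(373.1/293) = 174.5 J/K.
Phase change: ΔS₂ = +mL/T_tr = 177 × 2290 / 373.1 = 1086 J/K.
ΔS_total = (174.5) + (1086) = 1260 J/K.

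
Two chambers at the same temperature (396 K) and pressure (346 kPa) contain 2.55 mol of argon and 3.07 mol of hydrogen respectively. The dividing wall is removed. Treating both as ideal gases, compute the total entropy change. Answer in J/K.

ΔS_mix = 32.2 J/K

Mole fractions: x_A = 2.55/5.62 = 0.454, x_B = 0.546.
ΔS_mix = −R(n_A ln x_A + n_B ln x_B) = −8.314 × (2.55 ln 0.454 + 3.07 ln 0.546) = 32.2 J/K.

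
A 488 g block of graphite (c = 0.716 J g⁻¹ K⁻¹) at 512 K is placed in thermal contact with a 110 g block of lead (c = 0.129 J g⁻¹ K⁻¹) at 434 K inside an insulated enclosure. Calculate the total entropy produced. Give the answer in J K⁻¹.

ΔS_total = 0.177 J/K

Energy balance: T_f = (m₁c₁T₁ + m₂c₂T₂)/(m₁c₁ + m₂c₂) = 508.96 K.
ΔS₁ = m₁c₁ ln(T_f/T₁) = 349.408 × ln(508.96/512) = -2.084 J/K.
ΔS₂ = m₂c₂ ln(T_f/T₂) = 14.19 × ln(508.96/434) = 2.261 J/K.
ΔS_total = -2.084 + 2.261 = 0.177 J/K.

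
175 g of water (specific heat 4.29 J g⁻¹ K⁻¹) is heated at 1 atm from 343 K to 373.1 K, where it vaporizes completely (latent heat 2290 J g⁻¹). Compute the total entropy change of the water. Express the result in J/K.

Warming step: ΔS₁ = m c ln(T_tr/T_i) = 175 × 4.29 × ln(373.1/343) = 63.15 J/K.
Phase change: ΔS₂ = +mL/T_tr = 175 × 2290 / 373.1 = 1074 J/K.
ΔS_total = (63.15) + (1074) = 1140 J/K.

ΔS = 1140 J/K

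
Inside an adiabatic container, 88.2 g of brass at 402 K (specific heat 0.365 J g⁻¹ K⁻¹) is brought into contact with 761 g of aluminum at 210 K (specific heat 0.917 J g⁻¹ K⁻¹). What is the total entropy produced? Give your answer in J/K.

ΔS_total = 7.95 J/K

Energy balance: T_f = (m₁c₁T₁ + m₂c₂T₂)/(m₁c₁ + m₂c₂) = 218.47 K.
ΔS₁ = m₁c₁ ln(T_f/T₁) = 32.193 × ln(218.47/402) = -19.63 J/K.
ΔS₂ = m₂c₂ ln(T_f/T₂) = 697.837 × ln(218.47/210) = 27.58 J/K.
ΔS_total = -19.63 + 27.58 = 7.95 J/K.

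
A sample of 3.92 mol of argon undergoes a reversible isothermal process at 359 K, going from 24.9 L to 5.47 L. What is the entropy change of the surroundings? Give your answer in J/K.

For an isothermal ideal gas ΔS_gas = nR ln(V₂/V₁) = 3.92 × 8.314 × ln(5.47/24.9) = -49.4 J/K.
The process is reversible, so ΔS_surr = −ΔS_gas = 49.4 J/K and ΔS_universe = 0.

ΔS_surr = 49.4 J/K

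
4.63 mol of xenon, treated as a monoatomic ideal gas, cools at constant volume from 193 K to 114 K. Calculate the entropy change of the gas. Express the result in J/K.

At constant volume, ΔS = nC_V ln(T₂/T₁) with C_V = 3R/2 = 12.47 J mol⁻¹ K⁻¹.
ΔS = 4.63 × 12.47 × ln(114/193) = -30.4 J/K.

ΔS = -30.4 J/K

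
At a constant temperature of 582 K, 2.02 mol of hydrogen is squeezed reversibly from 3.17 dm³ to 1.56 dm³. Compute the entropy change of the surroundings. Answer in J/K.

For an isothermal ideal gas ΔS_gas = nR ln(V₂/V₁) = 2.02 × 8.314 × ln(1.56/3.17) = -11.9 J/K.
The process is reversible, so ΔS_surr = −ΔS_gas = 11.9 J/K and ΔS_universe = 0.

ΔS_surr = 11.9 J/K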